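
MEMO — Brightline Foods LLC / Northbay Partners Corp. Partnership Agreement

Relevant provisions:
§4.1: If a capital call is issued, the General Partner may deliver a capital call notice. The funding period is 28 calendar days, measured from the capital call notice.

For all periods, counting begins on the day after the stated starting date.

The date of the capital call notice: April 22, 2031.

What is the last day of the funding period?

May 20, 2031

Adding 28 calendar days to April 22, 2031 gives May 20, 2031, which is the last day of the funding period.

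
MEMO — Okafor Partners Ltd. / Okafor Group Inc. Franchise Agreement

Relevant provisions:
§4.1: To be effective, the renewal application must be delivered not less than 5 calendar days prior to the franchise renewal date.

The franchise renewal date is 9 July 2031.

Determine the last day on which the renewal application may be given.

4 July 2031

Counting back 5 calendar days from 9 July 2031 gives 4 July 2031.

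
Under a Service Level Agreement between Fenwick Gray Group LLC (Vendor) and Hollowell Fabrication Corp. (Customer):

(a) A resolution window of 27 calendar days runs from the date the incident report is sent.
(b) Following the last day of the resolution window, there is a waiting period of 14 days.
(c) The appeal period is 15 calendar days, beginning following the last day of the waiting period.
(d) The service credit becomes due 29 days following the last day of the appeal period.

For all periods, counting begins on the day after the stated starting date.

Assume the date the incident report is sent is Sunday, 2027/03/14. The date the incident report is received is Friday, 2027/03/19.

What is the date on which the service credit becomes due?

2027/06/07

The last day of the resolution window: 2027/03/14 + 27 days = 2027/04/10.
Adding 14 calendar days to 2027/04/10 gives 2027/04/24, which is the last day of the waiting period.
The last day of the appeal period: 2027/04/24 + 15 days = 2027/05/09.
The date on which the service credit becomes due: 2027/05/09 + 29 days = 2027/06/07.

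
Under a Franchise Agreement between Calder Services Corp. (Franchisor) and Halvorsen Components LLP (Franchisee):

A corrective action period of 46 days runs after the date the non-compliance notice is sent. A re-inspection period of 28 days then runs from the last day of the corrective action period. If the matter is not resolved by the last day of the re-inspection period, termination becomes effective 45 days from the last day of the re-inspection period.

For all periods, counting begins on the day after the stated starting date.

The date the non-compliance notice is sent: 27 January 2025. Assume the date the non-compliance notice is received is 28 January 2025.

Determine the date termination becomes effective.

Adding 46 calendar days to 27 January 2025 gives 14 March 2025, which is the last day of the corrective action period.
Adding 28 calendar days to 14 March 2025 gives 11 April 2025, which is the last day of the re-inspection period.
The date termination becomes effective: 45 calendar days after 11 April 2025 is 26 May 2025.

26 May 2025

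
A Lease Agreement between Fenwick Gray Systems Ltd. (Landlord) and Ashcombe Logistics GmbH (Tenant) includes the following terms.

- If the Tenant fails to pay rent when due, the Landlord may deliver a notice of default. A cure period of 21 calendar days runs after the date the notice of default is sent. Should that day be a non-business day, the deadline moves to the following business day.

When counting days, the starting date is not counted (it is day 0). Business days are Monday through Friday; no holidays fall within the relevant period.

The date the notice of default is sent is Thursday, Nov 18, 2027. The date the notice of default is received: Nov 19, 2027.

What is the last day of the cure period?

The last day of the cure period: 21 calendar days after Nov 18, 2027 is Dec 9, 2027. Dec 9, 2027 is a Thursday, so no roll-forward applies.

Dec 9, 2027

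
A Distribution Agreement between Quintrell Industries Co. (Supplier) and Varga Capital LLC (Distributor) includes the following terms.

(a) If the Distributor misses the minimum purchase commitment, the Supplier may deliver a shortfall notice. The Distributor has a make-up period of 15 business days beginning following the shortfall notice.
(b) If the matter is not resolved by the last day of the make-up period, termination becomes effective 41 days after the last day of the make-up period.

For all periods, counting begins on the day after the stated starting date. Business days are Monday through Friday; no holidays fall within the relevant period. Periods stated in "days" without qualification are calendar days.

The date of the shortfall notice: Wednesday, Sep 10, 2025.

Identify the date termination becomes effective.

Nov 11, 2025

From Wednesday, Sep 10, 2025, 15 business days (Sep 11, Sep 12, Sep 15, Sep 16, …, Sep 29, Sep 30, Oct 1, skipping weekends) brings us to Wednesday, Oct 1, 2025, which is the last day of the make-up period.
The date termination becomes effective: 41 calendar days after Oct 1, 2025 is Nov 11, 2025.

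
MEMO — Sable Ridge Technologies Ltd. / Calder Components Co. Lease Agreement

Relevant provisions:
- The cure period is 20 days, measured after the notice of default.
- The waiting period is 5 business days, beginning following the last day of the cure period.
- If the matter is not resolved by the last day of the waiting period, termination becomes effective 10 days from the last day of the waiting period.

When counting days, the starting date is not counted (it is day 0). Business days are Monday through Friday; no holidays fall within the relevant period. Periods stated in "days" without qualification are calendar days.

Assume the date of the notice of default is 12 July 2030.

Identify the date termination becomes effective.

18 August 2030

The last day of the cure period: 20 calendar days after 12 July 2030 is 1 August 2030.
The last day of the waiting period: 5 business days after Thursday, 1 August 2030, skipping weekends — Aug 2, Aug 5, Aug 6, Aug 7, Aug 8 — lands on Thursday, 8 August 2030.
The date termination becomes effective: 10 calendar days after 8 August 2030 is 18 August 2030.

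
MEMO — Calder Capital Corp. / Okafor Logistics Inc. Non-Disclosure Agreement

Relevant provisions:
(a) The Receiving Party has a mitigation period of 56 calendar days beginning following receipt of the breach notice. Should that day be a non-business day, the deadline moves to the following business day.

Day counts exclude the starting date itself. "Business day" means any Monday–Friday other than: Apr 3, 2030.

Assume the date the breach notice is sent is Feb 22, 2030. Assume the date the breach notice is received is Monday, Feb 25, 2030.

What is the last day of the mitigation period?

Adding 56 calendar days to Feb 25, 2030 gives Apr 22, 2030, which is the last day of the mitigation period. Apr 22, 2030 is a Monday and is not a listed holiday, so no roll-forward applies.

Apr 22, 2030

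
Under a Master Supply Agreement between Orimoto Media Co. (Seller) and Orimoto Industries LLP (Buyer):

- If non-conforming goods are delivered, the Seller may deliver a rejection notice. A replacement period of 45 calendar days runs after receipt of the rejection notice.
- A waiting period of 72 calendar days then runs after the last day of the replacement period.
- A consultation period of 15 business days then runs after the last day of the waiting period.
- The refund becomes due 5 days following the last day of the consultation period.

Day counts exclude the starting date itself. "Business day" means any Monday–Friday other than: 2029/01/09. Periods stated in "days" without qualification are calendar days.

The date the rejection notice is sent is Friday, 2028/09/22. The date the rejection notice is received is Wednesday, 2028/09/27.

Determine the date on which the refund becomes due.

The last day of the replacement period: 45 calendar days after 2028/09/27 is 2028/11/11.
The last day of the waiting period: 72 calendar days after 2028/11/11 is 2029/01/22.
From Monday, 2029/01/22, 15 business days (Jan 23, Jan 24, Jan 25, Jan 26, …, Feb 8, Feb 9, Feb 12, skipping weekends) brings us to Monday, 2029/02/12, which is the last day of the consultation period.
Adding 5 calendar days to 2029/02/12 gives 2029/02/17, which is the date on which the refund becomes due.

2029/02/17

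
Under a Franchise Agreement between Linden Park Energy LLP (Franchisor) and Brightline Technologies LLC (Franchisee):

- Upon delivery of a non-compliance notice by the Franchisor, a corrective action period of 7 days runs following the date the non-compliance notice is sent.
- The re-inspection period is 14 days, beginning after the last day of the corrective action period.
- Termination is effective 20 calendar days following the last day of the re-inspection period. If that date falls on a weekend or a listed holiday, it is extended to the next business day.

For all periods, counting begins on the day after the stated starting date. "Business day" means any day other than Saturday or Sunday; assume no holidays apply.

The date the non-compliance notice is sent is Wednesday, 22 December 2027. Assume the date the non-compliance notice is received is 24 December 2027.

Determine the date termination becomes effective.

The last day of the corrective action period: 22 December 2027 + 7 days = 29 December 2027.
Adding 14 calendar days to 29 December 2027 gives 12 January 2028, which is the last day of the re-inspection period.
Adding 20 calendar days to 12 January 2028 gives 1 February 2028, which is the date termination becomes effective. 1 February 2028 is a Tuesday, so no roll-forward applies.

1 February 2028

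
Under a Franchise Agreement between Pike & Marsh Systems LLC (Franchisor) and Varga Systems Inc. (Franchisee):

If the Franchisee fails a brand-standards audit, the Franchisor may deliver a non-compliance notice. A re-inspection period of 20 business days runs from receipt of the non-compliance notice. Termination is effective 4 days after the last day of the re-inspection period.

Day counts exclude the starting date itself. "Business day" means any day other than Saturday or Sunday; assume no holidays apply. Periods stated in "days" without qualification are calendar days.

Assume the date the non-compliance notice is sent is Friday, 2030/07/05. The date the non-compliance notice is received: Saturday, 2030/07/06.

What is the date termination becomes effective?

The last day of the re-inspection period: 20 business days after Saturday, 2030/07/06, skipping weekends — Jul 8, Jul 9, Jul 10, Jul 11, …, Jul 31, Aug 1, Aug 2 — lands on Friday, 2030/08/02.
Adding 4 calendar days to 2030/08/02 gives 2030/08/06, which is the date termination becomes effective.

2030/08/06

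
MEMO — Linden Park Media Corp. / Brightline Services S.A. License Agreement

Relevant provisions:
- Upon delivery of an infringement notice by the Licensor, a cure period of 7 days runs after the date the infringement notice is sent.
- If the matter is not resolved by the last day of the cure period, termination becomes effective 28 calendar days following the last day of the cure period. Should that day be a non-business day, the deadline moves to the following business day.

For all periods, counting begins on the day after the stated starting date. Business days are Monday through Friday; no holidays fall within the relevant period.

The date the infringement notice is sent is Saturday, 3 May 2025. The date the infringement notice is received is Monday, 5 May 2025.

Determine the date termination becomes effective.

9 June 2025

The last day of the cure period: 3 May 2025 + 7 days = 10 May 2025.
Adding 28 calendar days to 10 May 2025 gives 7 June 2025, which is the date termination becomes effective. That falls on a Saturday, so it rolls to the next business day, Monday, 9 June 2025.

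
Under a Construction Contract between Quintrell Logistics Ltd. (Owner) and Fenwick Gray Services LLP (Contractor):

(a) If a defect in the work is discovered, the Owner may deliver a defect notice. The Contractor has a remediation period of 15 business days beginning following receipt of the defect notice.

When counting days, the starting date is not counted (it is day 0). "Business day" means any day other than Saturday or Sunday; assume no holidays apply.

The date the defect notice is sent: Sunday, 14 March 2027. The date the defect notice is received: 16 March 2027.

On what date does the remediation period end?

The last day of the remediation period: 15 business days after Tuesday, 16 March 2027, skipping weekends — Mar 17, Mar 18, Mar 19, Mar 22, …, Apr 2, Apr 5, Apr 6 — lands on Tuesday, 6 April 2027.

6 April 2027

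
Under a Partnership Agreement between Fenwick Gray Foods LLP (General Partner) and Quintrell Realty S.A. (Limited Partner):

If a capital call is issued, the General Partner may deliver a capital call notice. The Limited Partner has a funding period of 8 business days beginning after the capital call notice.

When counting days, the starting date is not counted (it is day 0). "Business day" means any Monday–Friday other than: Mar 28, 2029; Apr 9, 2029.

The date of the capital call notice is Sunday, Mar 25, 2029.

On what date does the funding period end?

From Sunday, Mar 25, 2029, 8 business days (Mar 26, Mar 27, Mar 29, Mar 30, Apr 2, Apr 3, Apr 4, Apr 5, skipping weekends and the listed holiday on Mar 28) brings us to Thursday, Apr 5, 2029, which is the last day of the funding period.

Apr 5, 2029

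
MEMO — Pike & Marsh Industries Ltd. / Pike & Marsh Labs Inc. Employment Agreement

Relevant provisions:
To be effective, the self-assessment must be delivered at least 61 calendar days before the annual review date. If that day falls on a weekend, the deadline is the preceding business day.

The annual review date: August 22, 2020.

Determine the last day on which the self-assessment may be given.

June 22, 2020

August 22, 2020 minus 61 days is June 22, 2020. That is a Monday, so no adjustment is needed.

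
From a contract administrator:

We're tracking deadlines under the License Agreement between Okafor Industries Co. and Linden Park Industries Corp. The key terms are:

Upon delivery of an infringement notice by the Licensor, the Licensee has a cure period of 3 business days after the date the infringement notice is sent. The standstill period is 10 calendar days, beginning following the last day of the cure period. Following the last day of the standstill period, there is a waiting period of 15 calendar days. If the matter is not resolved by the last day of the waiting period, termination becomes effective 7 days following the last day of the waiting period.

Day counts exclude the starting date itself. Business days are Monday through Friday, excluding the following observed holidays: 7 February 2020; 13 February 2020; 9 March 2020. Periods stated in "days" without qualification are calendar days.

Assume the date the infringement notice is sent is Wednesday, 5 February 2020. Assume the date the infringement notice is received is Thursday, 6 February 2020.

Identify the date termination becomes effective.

14 March 2020

The last day of the cure period: 3 business days after Wednesday, 5 February 2020, skipping weekends and the listed holiday on Feb 7 — Feb 6, Feb 10, Feb 11 — lands on Tuesday, 11 February 2020.
The last day of the standstill period: 10 calendar days after 11 February 2020 is 21 February 2020.
Adding 15 calendar days to 21 February 2020 gives 7 March 2020, which is the last day of the waiting period.
The date termination becomes effective: 7 March 2020 + 7 days = 14 March 2020.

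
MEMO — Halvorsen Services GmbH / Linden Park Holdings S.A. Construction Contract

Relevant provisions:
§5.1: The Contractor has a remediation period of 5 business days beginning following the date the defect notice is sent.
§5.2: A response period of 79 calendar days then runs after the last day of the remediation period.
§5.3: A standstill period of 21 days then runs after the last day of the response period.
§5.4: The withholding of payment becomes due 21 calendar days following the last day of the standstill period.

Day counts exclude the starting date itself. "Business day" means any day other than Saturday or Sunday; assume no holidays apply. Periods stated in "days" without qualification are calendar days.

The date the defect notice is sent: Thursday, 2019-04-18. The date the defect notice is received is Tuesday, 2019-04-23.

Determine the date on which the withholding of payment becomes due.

From Thursday, 2019-04-18, 5 business days (Apr 19, Apr 22, Apr 23, Apr 24, Apr 25, skipping weekends) brings us to Thursday, 2019-04-25, which is the last day of the remediation period.
The last day of the response period: 2019-04-25 + 79 days = 2019-07-13.
The last day of the standstill period: 21 calendar days after 2019-07-13 is 2019-08-03.
The date on which the withholding of payment becomes due: 2019-08-03 + 21 days = 2019-08-24.

2019-08-24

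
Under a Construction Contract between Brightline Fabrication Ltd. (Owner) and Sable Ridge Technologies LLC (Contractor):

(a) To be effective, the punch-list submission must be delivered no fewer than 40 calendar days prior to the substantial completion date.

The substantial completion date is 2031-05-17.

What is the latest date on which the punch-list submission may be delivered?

2031-04-07

2031-05-17 minus 40 days is 2031-04-07.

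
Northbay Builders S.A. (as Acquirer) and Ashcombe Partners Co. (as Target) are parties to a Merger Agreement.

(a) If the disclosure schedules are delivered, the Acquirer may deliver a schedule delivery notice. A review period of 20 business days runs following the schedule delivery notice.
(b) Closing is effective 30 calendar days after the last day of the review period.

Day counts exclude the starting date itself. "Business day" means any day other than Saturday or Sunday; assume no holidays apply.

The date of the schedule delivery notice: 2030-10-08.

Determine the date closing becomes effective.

The last day of the review period: counting 20 business days from Tuesday, 2030-10-08 (Oct 9, Oct 10, Oct 11, Oct 14, …, Nov 1, Nov 4, Nov 5, skipping weekends) reaches Tuesday, 2030-11-05.
The date closing becomes effective: 2030-11-05 + 30 days = 2030-12-05.

2030-12-05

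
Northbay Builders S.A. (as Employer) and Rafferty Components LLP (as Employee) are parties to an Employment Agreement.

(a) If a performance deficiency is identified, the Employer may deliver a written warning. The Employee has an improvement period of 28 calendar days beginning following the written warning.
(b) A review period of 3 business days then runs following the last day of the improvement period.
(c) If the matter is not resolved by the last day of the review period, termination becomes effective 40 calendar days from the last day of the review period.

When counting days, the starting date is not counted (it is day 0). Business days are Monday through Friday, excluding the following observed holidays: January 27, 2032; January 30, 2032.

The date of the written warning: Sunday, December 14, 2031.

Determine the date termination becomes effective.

February 23, 2032

The last day of the improvement period: December 14, 2031 + 28 days = January 11, 2032.
From Sunday, January 11, 2032, 3 business days (Jan 12, Jan 13, Jan 14, skipping weekends) brings us to Wednesday, January 14, 2032, which is the last day of the review period.
Adding 40 calendar days to January 14, 2032 gives February 23, 2032, which is the date termination becomes effective.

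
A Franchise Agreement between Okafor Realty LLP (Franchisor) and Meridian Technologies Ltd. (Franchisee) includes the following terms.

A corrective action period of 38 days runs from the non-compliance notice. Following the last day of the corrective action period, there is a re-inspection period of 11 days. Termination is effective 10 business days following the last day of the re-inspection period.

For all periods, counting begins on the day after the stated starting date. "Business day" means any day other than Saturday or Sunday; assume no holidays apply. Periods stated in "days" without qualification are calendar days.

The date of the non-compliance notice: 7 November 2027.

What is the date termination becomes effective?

Adding 38 calendar days to 7 November 2027 gives 15 December 2027, which is the last day of the corrective action period.
The last day of the re-inspection period: 11 calendar days after 15 December 2027 is 26 December 2027.
The date termination becomes effective: 10 business days after Sunday, 26 December 2027, skipping weekends — Dec 27, Dec 28, Dec 29, Dec 30, Dec 31, Jan 3, Jan 4, Jan 5, Jan 6, Jan 7 — lands on Friday, 7 January 2028.

7 January 2028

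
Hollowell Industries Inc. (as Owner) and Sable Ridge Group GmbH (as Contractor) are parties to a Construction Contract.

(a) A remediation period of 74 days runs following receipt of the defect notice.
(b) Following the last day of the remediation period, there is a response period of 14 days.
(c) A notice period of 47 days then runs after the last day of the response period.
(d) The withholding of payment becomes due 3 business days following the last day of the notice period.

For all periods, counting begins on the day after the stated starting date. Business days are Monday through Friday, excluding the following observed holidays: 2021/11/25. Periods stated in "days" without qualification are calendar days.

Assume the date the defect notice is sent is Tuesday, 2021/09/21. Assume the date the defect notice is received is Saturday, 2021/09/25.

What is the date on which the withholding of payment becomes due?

The last day of the remediation period: 2021/09/25 + 74 days = 2021/12/08.
Adding 14 calendar days to 2021/12/08 gives 2021/12/22, which is the last day of the response period.
The last day of the notice period: 2021/12/22 + 47 days = 2022/02/07.
The date on which the withholding of payment becomes due: 3 business days after Monday, 2022/02/07, skipping weekends — Feb 8, Feb 9, Feb 10 — lands on Thursday, 2022/02/10.

2022/02/10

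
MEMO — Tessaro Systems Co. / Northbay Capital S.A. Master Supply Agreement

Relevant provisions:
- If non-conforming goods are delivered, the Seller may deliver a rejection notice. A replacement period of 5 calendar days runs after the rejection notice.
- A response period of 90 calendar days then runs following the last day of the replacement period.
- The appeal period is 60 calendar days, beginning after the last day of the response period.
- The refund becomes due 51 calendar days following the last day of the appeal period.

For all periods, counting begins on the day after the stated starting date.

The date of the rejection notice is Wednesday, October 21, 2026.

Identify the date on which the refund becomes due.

May 15, 2027

The last day of the replacement period: October 21, 2026 + 5 days = October 26, 2026.
Adding 90 calendar days to October 26, 2026 gives January 24, 2027, which is the last day of the response period.
Adding 60 calendar days to January 24, 2027 gives March 25, 2027, which is the last day of the appeal period.
The date on which the refund becomes due: March 25, 2027 + 51 days = May 15, 2027.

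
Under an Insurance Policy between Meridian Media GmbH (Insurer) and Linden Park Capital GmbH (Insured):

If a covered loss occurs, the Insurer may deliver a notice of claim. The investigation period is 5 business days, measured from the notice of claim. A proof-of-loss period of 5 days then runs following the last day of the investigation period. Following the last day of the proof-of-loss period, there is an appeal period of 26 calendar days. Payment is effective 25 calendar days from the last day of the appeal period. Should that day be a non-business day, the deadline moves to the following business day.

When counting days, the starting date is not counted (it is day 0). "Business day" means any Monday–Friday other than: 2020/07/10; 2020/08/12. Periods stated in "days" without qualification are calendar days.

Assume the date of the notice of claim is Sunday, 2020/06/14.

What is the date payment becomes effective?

2020/08/14

The last day of the investigation period: 5 business days after Sunday, 2020/06/14, skipping weekends — Jun 15, Jun 16, Jun 17, Jun 18, Jun 19 — lands on Friday, 2020/06/19.
The last day of the proof-of-loss period: 2020/06/19 + 5 days = 2020/06/24.
The last day of the appeal period: 2020/06/24 + 26 days = 2020/07/20.
Adding 25 calendar days to 2020/07/20 gives 2020/08/14, which is the date payment becomes effective. 2020/08/14 is a Friday and is not a listed holiday, so no roll-forward applies.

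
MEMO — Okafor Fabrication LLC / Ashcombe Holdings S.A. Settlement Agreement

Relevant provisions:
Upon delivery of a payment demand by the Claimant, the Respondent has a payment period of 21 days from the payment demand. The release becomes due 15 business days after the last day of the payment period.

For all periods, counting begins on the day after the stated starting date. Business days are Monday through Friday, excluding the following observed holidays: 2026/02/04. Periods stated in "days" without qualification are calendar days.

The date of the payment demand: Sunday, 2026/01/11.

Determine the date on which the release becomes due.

2026/02/23

Adding 21 calendar days to 2026/01/11 gives 2026/02/01, which is the last day of the payment period.
The date on which the release becomes due: counting 15 business days from Sunday, 2026/02/01 (Feb 2, Feb 3, Feb 5, Feb 6, …, Feb 19, Feb 20, Feb 23, skipping weekends and the listed holiday on Feb 4) reaches Monday, 2026/02/23.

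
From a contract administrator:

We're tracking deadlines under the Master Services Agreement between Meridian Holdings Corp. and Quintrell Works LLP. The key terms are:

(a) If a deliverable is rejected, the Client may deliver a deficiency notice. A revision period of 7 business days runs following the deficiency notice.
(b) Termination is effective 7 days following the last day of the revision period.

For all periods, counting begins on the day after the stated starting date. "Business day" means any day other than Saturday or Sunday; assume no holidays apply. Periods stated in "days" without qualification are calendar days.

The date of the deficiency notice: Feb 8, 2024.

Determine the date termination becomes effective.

From Thursday, Feb 8, 2024, 7 business days (Feb 9, Feb 12, Feb 13, Feb 14, Feb 15, Feb 16, Feb 19, skipping weekends) brings us to Monday, Feb 19, 2024, which is the last day of the revision period.
The date termination becomes effective: Feb 19, 2024 + 7 days = Feb 26, 2024.

Feb 26, 2024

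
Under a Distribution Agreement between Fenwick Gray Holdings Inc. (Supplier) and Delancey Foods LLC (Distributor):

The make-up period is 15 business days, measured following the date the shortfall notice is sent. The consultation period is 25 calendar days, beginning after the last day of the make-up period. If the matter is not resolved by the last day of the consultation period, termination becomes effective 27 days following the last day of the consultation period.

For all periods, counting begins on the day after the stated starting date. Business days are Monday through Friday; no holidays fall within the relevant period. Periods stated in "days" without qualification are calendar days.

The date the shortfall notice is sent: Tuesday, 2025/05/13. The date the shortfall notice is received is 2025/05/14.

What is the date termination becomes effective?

2025/07/25

The last day of the make-up period: 15 business days after Tuesday, 2025/05/13, skipping weekends — May 14, May 15, May 16, May 19, …, May 30, Jun 2, Jun 3 — lands on Tuesday, 2025/06/03.
Adding 25 calendar days to 2025/06/03 gives 2025/06/28, which is the last day of the consultation period.
The date termination becomes effective: 27 calendar days after 2025/06/28 is 2025/07/25.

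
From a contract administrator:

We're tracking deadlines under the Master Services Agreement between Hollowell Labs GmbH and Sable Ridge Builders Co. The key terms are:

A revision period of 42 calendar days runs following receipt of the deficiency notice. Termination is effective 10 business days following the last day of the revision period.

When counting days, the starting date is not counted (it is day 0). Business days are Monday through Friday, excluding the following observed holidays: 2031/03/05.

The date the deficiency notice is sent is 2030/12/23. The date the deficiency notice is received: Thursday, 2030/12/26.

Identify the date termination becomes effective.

Adding 42 calendar days to 2030/12/26 gives 2031/02/06, which is the last day of the revision period.
From Thursday, 2031/02/06, 10 business days (Feb 7, Feb 10, Feb 11, Feb 12, Feb 13, Feb 14, Feb 17, Feb 18, Feb 19, Feb 20, skipping weekends) brings us to Thursday, 2031/02/20, which is the date termination becomes effective.

2031/02/20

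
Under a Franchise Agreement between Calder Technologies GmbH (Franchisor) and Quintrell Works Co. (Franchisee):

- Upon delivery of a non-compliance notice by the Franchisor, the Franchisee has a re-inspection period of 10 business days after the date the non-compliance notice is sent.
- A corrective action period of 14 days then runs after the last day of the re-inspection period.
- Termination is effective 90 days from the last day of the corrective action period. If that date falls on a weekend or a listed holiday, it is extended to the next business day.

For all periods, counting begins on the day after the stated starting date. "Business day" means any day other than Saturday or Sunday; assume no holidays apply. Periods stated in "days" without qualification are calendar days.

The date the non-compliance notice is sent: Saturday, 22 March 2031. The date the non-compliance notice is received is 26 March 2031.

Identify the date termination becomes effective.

The last day of the re-inspection period: 10 business days after Saturday, 22 March 2031, skipping weekends — Mar 24, Mar 25, Mar 26, Mar 27, Mar 28, Mar 31, Apr 1, Apr 2, Apr 3, Apr 4 — lands on Friday, 4 April 2031.
The last day of the corrective action period: 14 calendar days after 4 April 2031 is 18 April 2031.
The date termination becomes effective: 18 April 2031 + 90 days = 17 July 2031. 17 July 2031 is a Thursday, so no roll-forward applies.

17 July 2031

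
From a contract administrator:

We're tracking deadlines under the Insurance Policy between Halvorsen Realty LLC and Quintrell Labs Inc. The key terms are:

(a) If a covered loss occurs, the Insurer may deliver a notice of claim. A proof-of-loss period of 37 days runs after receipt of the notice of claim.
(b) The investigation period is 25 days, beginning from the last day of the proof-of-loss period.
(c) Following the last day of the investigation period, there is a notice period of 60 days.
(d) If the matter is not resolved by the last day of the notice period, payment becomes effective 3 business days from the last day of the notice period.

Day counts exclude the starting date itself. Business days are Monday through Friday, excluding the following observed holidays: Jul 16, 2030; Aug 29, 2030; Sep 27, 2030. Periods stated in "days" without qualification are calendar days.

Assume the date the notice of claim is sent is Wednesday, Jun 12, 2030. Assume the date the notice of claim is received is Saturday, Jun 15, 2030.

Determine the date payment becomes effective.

Oct 18, 2030

Adding 37 calendar days to Jun 15, 2030 gives Jul 22, 2030, which is the last day of the proof-of-loss period.
The last day of the investigation period: Jul 22, 2030 + 25 days = Aug 16, 2030.
The last day of the notice period: Aug 16, 2030 + 60 days = Oct 15, 2030.
The date payment becomes effective: counting 3 business days from Tuesday, Oct 15, 2030 (Oct 16, Oct 17, Oct 18, skipping weekends) reaches Friday, Oct 18, 2030.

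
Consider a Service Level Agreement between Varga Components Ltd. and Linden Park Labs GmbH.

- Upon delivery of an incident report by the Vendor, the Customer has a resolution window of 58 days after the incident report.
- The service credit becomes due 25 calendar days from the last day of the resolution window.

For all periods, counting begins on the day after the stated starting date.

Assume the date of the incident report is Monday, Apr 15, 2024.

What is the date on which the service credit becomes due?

The last day of the resolution window: 58 calendar days after Apr 15, 2024 is Jun 12, 2024.
The date on which the service credit becomes due: Jun 12, 2024 + 25 days = Jul 7, 2024.

Jul 7, 2024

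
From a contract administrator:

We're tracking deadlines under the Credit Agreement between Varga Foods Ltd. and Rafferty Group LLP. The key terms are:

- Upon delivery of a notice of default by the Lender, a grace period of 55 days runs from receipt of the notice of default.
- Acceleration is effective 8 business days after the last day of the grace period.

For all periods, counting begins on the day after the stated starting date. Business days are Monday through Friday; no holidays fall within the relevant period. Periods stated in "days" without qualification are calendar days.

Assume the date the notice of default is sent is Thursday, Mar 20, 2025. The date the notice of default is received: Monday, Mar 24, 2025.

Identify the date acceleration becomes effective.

May 28, 2025

Adding 55 calendar days to Mar 24, 2025 gives May 18, 2025, which is the last day of the grace period.
The date acceleration becomes effective: 8 business days after Sunday, May 18, 2025, skipping weekends — May 19, May 20, May 21, May 22, May 23, May 26, May 27, May 28 — lands on Wednesday, May 28, 2025.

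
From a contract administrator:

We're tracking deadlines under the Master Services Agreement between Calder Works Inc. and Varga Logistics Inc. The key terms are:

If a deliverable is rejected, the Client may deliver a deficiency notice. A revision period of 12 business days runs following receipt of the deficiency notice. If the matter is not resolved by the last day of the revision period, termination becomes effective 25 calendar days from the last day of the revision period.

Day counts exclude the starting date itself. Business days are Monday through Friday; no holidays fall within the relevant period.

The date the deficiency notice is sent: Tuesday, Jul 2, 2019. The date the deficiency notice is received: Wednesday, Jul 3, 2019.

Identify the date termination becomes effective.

Aug 13, 2019

The last day of the revision period: 12 business days after Wednesday, Jul 3, 2019, skipping weekends — Jul 4, Jul 5, Jul 8, Jul 9, …, Jul 17, Jul 18, Jul 19 — lands on Friday, Jul 19, 2019.
The date termination becomes effective: Jul 19, 2019 + 25 days = Aug 13, 2019.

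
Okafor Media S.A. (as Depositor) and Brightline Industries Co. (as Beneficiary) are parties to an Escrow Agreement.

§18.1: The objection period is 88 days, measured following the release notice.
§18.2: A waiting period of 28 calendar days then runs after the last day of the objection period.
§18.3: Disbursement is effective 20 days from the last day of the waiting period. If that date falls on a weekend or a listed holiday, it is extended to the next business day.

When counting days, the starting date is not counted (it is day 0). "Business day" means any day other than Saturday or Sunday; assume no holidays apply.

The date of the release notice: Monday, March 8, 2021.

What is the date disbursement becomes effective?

July 22, 2021

Adding 88 calendar days to March 8, 2021 gives June 4, 2021, which is the last day of the objection period.
The last day of the waiting period: June 4, 2021 + 28 days = July 2, 2021.
The date disbursement becomes effective: 20 calendar days after July 2, 2021 is July 22, 2021. July 22, 2021 is a Thursday, so no roll-forward applies.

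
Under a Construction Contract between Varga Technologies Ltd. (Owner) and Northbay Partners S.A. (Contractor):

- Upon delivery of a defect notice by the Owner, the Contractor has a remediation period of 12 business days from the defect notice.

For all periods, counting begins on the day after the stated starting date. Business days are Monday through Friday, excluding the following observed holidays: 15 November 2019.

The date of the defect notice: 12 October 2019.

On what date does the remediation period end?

The last day of the remediation period: 12 business days after Saturday, 12 October 2019, skipping weekends — Oct 14, Oct 15, Oct 16, Oct 17, …, Oct 25, Oct 28, Oct 29 — lands on Tuesday, 29 October 2019.

29 October 2019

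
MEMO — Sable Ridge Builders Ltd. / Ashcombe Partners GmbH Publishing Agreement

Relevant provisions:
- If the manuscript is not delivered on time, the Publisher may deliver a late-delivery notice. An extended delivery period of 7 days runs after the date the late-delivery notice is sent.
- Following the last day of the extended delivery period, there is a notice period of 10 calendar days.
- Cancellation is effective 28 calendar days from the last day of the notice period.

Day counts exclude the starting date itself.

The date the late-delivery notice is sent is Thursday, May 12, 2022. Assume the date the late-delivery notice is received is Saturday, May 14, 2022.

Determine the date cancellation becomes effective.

The last day of the extended delivery period: 7 calendar days after May 12, 2022 is May 19, 2022.
The last day of the notice period: May 19, 2022 + 10 days = May 29, 2022.
The date cancellation becomes effective: May 29, 2022 + 28 days = Jun 26, 2022.

Jun 26, 2022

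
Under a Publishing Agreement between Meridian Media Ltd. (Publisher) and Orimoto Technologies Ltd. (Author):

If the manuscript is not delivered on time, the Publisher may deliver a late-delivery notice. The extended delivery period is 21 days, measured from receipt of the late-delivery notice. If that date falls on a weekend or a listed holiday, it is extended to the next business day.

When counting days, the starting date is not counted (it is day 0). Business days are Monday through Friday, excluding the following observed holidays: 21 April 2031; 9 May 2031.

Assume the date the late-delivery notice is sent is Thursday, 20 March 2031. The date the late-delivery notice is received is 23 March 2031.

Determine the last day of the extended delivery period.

14 April 2031

The last day of the extended delivery period: 23 March 2031 + 21 days = 13 April 2031. That falls on a Sunday, so it rolls to the next business day, Monday, 14 April 2031.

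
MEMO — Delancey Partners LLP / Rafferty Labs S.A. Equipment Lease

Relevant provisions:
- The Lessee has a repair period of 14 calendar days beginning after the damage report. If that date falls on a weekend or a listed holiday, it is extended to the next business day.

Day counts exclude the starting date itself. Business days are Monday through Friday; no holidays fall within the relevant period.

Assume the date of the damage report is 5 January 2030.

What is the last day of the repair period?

21 January 2030

Adding 14 calendar days to 5 January 2030 gives 19 January 2030, which is the last day of the repair period. That falls on a Saturday, so it rolls to the next business day, Monday, 21 January 2030.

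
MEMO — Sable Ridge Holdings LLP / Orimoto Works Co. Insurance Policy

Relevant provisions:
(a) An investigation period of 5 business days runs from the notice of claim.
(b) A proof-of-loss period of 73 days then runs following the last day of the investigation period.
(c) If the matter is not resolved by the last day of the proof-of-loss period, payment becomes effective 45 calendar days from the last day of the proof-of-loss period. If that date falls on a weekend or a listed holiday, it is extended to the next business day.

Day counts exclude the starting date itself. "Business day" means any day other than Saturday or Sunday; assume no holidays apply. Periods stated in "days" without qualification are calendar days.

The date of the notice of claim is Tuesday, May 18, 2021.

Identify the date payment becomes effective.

Sep 20, 2021

The last day of the investigation period: 5 business days after Tuesday, May 18, 2021, skipping weekends — May 19, May 20, May 21, May 24, May 25 — lands on Tuesday, May 25, 2021.
The last day of the proof-of-loss period: 73 calendar days after May 25, 2021 is Aug 6, 2021.
The date payment becomes effective: 45 calendar days after Aug 6, 2021 is Sep 20, 2021. Sep 20, 2021 is a Monday, so no roll-forward applies.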